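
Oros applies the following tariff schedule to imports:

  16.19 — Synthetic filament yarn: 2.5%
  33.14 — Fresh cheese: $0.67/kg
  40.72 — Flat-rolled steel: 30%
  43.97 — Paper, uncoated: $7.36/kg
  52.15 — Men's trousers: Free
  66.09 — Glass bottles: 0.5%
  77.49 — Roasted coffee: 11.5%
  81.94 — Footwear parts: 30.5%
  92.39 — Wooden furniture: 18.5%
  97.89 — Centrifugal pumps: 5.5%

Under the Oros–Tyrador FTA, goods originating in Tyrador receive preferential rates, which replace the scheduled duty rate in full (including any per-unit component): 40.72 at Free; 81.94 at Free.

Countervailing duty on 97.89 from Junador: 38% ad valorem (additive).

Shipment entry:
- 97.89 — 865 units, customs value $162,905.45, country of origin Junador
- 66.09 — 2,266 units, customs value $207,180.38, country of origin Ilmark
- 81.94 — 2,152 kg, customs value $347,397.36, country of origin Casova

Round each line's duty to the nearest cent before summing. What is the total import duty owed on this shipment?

$177,855.96

Line 1 (97.89, Junador, 865 units, $162,905.45):
Base rate for 97.89 is 5.5%.
Additional duty on 97.89 from Junador: +38%. Applied ad valorem rate: 5.5% + 38% = 43.5%.
Duty = $162,905.45 × 43.5% = $70,863.87.
Line 2 (66.09, Ilmark, 2,266 units, $207,180.38):
Base rate for 66.09 is 0.5%.
Duty = $207,180.38 × 0.5% = $1,035.90.
Line 3 (81.94, Casova, 2,152 kg, $347,397.36):
Base rate for 81.94 is 30.5%.
81.94 has an FTA preferential rate, but origin Casova is not Tyrador; base rate stands.
Duty = $347,397.36 × 30.5% = $105,956.19.
Total = $70,863.87 + $1,035.90 + $105,956.19 = $177,855.96.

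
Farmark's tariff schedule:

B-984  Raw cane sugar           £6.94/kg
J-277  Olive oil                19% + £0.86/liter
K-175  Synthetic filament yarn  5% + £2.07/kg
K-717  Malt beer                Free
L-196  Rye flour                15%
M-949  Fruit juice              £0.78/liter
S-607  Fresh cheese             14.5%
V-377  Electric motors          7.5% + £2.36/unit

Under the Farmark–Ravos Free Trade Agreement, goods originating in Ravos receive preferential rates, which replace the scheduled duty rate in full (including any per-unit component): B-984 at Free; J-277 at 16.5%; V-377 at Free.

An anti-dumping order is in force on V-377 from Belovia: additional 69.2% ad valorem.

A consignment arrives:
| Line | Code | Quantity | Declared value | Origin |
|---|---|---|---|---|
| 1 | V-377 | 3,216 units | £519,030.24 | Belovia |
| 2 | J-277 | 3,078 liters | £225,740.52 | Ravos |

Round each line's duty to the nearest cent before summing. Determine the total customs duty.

£442,933.14

Line 1 (V-377, Belovia, 3,216 units, £519,030.24):
Base rate for V-377 is 7.5% + £2.36/unit.
V-377 has an FTA preferential rate, but origin Belovia is not Ravos; base rate stands.
Additional duty on V-377 from Belovia: +69.2%. Applied ad valorem rate: 7.5% + 69.2% = 76.7%.
Duty = £519,030.24 × 76.7% + 3,216 × £2.36 = £405,685.95.
Line 2 (J-277, Ravos, 3,078 liters, £225,740.52):
Base rate for J-277 is 19% + £0.86/liter.
Origin Ravos qualifies under the Farmark–Ravos agreement and J-277 is covered: preferential rate 16.5% applies instead.
Duty = £225,740.52 × 16.5% = £37,247.19.
Total = £405,685.95 + £37,247.19 = £442,933.14.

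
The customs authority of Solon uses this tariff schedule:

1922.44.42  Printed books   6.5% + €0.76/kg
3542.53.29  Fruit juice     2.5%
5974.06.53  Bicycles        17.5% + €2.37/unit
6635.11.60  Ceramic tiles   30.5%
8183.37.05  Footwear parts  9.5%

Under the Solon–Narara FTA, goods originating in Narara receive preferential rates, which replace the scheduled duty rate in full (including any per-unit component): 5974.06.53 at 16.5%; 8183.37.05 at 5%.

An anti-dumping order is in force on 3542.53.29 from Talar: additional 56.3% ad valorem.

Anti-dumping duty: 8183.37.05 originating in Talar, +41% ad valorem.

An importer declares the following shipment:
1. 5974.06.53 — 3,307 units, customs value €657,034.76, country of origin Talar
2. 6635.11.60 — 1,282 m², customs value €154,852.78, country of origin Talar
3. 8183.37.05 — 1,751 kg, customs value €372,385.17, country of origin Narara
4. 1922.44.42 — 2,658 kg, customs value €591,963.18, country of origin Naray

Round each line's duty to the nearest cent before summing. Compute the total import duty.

Line 1 (5974.06.53, Talar, 3,307 units, €657,034.76):
Base rate for 5974.06.53 is 17.5% + €2.37/unit.
5974.06.53 has an FTA preferential rate, but origin Talar is not Narara; base rate stands.
Duty = €657,034.76 × 17.5% + 3,307 × €2.37 = €122,818.67.
Line 2 (6635.11.60, Talar, 1,282 m², €154,852.78):
Base rate for 6635.11.60 is 30.5%.
Duty = €154,852.78 × 30.5% = €47,230.10.
Line 3 (8183.37.05, Narara, 1,751 kg, €372,385.17):
Base rate for 8183.37.05 is 9.5%.
Origin Narara qualifies under the Solon–Narara agreement and 8183.37.05 is covered: preferential rate 5% applies instead.
The additional-duty order on 8183.37.05 targets Talar, not Narara; it does not apply.
Duty = €372,385.17 × 5% = €18,619.26.
Line 4 (1922.44.42, Naray, 2,658 kg, €591,963.18):
Base rate for 1922.44.42 is 6.5% + €0.76/kg.
Duty = €591,963.18 × 6.5% + 2,658 × €0.76 = €40,497.69.
Total = €122,818.67 + €47,230.10 + €18,619.26 + €40,497.69 = €229,165.72.

€229,165.72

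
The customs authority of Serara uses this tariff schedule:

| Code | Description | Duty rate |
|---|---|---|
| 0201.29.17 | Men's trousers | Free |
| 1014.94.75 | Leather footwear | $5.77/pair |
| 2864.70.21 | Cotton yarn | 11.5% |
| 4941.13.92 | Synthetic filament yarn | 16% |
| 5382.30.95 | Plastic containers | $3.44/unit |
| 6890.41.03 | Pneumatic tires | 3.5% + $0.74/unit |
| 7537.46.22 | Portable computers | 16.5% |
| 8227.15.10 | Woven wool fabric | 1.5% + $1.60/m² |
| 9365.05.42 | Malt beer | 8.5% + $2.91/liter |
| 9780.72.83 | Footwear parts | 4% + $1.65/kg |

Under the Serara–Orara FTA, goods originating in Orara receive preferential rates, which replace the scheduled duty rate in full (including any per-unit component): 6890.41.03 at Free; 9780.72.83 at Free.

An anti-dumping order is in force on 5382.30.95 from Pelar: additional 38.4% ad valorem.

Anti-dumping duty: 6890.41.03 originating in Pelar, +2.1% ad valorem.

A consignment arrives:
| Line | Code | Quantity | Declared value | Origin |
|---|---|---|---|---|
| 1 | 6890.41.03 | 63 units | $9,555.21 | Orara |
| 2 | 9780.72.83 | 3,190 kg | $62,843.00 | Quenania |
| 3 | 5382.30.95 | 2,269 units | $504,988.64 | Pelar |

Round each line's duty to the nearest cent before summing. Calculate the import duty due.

Line 1 (6890.41.03, Orara, 63 units, $9,555.21):
Base rate for 6890.41.03 is 3.5% + $0.74/unit.
Origin Orara qualifies under the Serara–Orara agreement and 6890.41.03 is covered: preferential rate Free applies instead.
The additional-duty order on 6890.41.03 targets Pelar, not Orara; it does not apply.
Duty = $9,555.21 × 0% = $0.00.
Line 2 (9780.72.83, Quenania, 3,190 kg, $62,843.00):
Base rate for 9780.72.83 is 4% + $1.65/kg.
9780.72.83 has an FTA preferential rate, but origin Quenania is not Orara; base rate stands.
Duty = $62,843.00 × 4% + 3,190 × $1.65 = $7,777.22.
Line 3 (5382.30.95, Pelar, 2,269 units, $504,988.64):
Base rate for 5382.30.95 is $3.44/unit.
Additional duty on 5382.30.95 from Pelar: +38.4% ad valorem. Applied ad valorem rate = 38.4%.
Duty = $504,988.64 × 38.4% + 2,269 × $3.44 = $201,721.00.
Total = $0.00 + $7,777.22 + $201,721.00 = $209,498.22.

$209,498.22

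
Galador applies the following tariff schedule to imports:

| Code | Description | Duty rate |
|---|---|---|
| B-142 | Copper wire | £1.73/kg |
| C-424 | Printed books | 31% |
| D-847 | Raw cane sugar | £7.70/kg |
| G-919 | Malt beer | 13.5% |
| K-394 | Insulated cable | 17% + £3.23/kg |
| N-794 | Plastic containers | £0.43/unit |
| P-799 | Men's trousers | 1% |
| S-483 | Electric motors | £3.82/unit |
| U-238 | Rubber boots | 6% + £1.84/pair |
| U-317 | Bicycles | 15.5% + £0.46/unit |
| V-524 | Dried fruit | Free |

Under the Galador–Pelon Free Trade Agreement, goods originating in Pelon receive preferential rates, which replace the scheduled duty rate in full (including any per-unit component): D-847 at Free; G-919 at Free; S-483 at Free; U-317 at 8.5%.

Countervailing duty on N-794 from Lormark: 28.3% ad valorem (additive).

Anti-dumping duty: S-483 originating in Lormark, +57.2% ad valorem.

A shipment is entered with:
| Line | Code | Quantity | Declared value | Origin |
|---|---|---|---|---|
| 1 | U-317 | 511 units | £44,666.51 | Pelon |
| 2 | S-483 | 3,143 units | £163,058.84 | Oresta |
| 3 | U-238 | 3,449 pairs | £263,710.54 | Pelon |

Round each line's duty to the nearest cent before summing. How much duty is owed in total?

£37,971.70

Line 1 (U-317, Pelon, 511 units, £44,666.51):
Base rate for U-317 is 15.5% + £0.46/unit.
Origin Pelon qualifies under the Galador–Pelon agreement and U-317 is covered: preferential rate 8.5% applies instead.
Duty = £44,666.51 × 8.5% = £3,796.65.
Line 2 (S-483, Oresta, 3,143 units, £163,058.84):
Base rate for S-483 is £3.82/unit.
S-483 has an FTA preferential rate, but origin Oresta is not Pelon; base rate stands.
The additional-duty order on S-483 targets Lormark, not Oresta; it does not apply.
Duty = 3,143 × £3.82 = £12,006.26.
Line 3 (U-238, Pelon, 3,449 pairs, £263,710.54):
Base rate for U-238 is 6% + £1.84/pair.
Origin Pelon is the FTA partner but U-238 is not on the preference list; base rate stands.
Duty = £263,710.54 × 6% + 3,449 × £1.84 = £22,168.79.
Total = £3,796.65 + £12,006.26 + £22,168.79 = £37,971.70.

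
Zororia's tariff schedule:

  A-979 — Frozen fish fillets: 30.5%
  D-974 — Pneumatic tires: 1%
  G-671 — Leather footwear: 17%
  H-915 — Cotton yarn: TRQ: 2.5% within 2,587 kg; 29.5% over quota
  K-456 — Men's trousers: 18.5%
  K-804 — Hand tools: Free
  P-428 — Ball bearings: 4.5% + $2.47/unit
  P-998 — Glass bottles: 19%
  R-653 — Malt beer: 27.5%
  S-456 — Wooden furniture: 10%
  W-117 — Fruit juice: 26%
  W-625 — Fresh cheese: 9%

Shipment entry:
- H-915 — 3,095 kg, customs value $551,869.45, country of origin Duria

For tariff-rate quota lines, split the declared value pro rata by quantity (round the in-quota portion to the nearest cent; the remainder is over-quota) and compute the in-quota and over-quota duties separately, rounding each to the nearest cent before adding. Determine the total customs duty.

Line 1 (H-915, Duria, 3,095 kg, $551,869.45):
Code H-915 is under a tariff-rate quota (threshold 2,587 kg). In-quota: 2,587 kg at 2.5%; over-quota: 508 kg at 29.5%.
Pro-rata value split: in-quota = $551,869.45 × 2,587/3,095 = $461,287.97; over-quota = $551,869.45 − $461,287.97 = $90,581.48.
In-quota duty = $461,287.97 × 2.5% = $11,532.20. Over-quota duty = $90,581.48 × 29.5% = $26,721.54.
Line duty = $11,532.20 + $26,721.54 = $38,253.74.

$38,253.74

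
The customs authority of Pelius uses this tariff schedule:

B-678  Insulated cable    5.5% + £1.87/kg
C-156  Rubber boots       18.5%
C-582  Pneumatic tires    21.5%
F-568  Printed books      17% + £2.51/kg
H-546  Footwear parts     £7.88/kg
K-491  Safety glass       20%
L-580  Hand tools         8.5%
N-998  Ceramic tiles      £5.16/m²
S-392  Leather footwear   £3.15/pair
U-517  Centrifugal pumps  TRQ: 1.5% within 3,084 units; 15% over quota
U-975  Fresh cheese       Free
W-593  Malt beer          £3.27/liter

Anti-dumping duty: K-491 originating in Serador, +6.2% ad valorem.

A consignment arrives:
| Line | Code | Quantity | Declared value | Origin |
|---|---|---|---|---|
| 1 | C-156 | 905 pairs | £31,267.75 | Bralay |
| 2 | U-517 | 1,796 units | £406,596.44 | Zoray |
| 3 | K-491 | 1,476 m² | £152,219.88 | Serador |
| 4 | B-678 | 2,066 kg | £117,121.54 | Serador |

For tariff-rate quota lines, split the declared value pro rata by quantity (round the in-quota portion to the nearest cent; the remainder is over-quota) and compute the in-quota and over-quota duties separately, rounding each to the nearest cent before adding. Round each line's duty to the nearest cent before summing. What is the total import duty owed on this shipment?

Line 1 (C-156, Bralay, 905 pairs, £31,267.75):
Base rate for C-156 is 18.5%.
Duty = £31,267.75 × 18.5% = £5,784.53.
Line 2 (U-517, Zoray, 1,796 units, £406,596.44):
Code U-517 is under a tariff-rate quota (threshold 3,084 units). Quantity 1,796 units is within the quota, so the in-quota rate 1.5% applies to the full value.
Duty = £406,596.44 × 1.5% = £6,098.95.
Line 3 (K-491, Serador, 1,476 m², £152,219.88):
Base rate for K-491 is 20%.
Additional duty on K-491 from Serador: +6.2%. Applied ad valorem rate: 20% + 6.2% = 26.2%.
Duty = £152,219.88 × 26.2% = £39,881.61.
Line 4 (B-678, Serador, 2,066 kg, £117,121.54):
Base rate for B-678 is 5.5% + £1.87/kg.
Duty = £117,121.54 × 5.5% + 2,066 × £1.87 = £10,305.10.
Total = £5,784.53 + £6,098.95 + £39,881.61 + £10,305.10 = £62,070.19.

£62,070.19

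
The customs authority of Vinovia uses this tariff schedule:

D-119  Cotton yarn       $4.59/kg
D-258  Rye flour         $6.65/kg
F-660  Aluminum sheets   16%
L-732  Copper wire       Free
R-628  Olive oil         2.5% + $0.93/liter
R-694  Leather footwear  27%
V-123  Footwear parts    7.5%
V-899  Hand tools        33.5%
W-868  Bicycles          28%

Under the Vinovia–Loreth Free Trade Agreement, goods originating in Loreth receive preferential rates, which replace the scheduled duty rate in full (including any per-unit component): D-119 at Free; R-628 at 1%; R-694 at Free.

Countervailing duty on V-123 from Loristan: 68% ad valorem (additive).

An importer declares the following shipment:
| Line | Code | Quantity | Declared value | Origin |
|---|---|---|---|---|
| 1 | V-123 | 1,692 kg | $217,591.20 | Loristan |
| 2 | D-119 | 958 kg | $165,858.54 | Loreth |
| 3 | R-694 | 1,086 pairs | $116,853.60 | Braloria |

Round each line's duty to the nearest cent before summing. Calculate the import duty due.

$195,831.83

Line 1 (V-123, Loristan, 1,692 kg, $217,591.20):
Base rate for V-123 is 7.5%.
Additional duty on V-123 from Loristan: +68%. Applied ad valorem rate: 7.5% + 68% = 75.5%.
Duty = $217,591.20 × 75.5% = $164,281.36.
Line 2 (D-119, Loreth, 958 kg, $165,858.54):
Base rate for D-119 is $4.59/kg.
Origin Loreth qualifies under the Vinovia–Loreth agreement and D-119 is covered: preferential rate Free applies instead.
Duty = $165,858.54 × 0% = $0.00.
Line 3 (R-694, Braloria, 1,086 pairs, $116,853.60):
Base rate for R-694 is 27%.
R-694 has an FTA preferential rate, but origin Braloria is not Loreth; base rate stands.
Duty = $116,853.60 × 27% = $31,550.47.
Total = $164,281.36 + $0.00 + $31,550.47 = $195,831.83.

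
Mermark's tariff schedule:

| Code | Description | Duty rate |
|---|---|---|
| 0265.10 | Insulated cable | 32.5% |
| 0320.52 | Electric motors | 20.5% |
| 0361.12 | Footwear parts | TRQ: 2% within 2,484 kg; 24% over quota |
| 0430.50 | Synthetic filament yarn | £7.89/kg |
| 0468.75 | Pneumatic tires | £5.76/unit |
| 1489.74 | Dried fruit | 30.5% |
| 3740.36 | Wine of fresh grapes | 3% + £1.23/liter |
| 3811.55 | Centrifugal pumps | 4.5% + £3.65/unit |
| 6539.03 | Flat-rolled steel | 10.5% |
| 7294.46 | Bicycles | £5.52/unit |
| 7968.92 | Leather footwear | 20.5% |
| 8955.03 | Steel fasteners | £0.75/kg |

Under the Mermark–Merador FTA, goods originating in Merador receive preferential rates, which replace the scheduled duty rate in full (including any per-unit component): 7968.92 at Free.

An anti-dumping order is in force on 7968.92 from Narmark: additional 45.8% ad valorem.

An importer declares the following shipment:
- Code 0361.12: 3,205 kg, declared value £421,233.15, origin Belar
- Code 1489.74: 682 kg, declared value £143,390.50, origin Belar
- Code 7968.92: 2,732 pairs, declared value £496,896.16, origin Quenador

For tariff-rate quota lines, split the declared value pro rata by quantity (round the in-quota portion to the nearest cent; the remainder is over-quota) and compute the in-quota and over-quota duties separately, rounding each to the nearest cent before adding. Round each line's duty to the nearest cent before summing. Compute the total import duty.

£174,869.90

Line 1 (0361.12, Belar, 3,205 kg, £421,233.15):
Code 0361.12 is under a tariff-rate quota (threshold 2,484 kg). In-quota: 2,484 kg at 2%; over-quota: 721 kg at 24%.
Pro-rata value split: in-quota = £421,233.15 × 2,484/3,205 = £326,472.12; over-quota = £421,233.15 − £326,472.12 = £94,761.03.
In-quota duty = £326,472.12 × 2% = £6,529.44. Over-quota duty = £94,761.03 × 24% = £22,742.65.
Line duty = £6,529.44 + £22,742.65 = £29,272.09.
Line 2 (1489.74, Belar, 682 kg, £143,390.50):
Base rate for 1489.74 is 30.5%.
Duty = £143,390.50 × 30.5% = £43,734.10.
Line 3 (7968.92, Quenador, 2,732 pairs, £496,896.16):
Base rate for 7968.92 is 20.5%.
7968.92 has an FTA preferential rate, but origin Quenador is not Merador; base rate stands.
The additional-duty order on 7968.92 targets Narmark, not Quenador; it does not apply.
Duty = £496,896.16 × 20.5% = £101,863.71.
Total = £29,272.09 + £43,734.10 + £101,863.71 = £174,869.90.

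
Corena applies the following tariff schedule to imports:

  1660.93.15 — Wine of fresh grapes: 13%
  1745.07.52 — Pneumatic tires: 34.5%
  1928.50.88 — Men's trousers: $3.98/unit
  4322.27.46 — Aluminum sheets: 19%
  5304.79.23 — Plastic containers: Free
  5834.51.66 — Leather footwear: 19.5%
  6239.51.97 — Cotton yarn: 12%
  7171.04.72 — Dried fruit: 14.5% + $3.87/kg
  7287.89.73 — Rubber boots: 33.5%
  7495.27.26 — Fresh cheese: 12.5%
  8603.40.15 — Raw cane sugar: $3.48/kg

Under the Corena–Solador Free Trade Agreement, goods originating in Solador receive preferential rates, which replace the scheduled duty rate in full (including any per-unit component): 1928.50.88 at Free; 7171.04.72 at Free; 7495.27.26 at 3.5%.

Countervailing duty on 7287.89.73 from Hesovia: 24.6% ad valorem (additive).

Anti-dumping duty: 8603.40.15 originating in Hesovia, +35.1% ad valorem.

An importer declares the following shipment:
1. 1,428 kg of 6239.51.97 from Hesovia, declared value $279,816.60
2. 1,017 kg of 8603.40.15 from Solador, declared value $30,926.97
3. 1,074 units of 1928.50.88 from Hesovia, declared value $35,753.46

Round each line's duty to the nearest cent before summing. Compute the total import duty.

$41,391.67

Line 1 (6239.51.97, Hesovia, 1,428 kg, $279,816.60):
Base rate for 6239.51.97 is 12%.
Duty = $279,816.60 × 12% = $33,577.99.
Line 2 (8603.40.15, Solador, 1,017 kg, $30,926.97):
Base rate for 8603.40.15 is $3.48/kg.
Origin Solador is the FTA partner but 8603.40.15 is not on the preference list; base rate stands.
The additional-duty order on 8603.40.15 targets Hesovia, not Solador; it does not apply.
Duty = 1,017 × $3.48 = $3,539.16.
Line 3 (1928.50.88, Hesovia, 1,074 units, $35,753.46):
Base rate for 1928.50.88 is $3.98/unit.
1928.50.88 has an FTA preferential rate, but origin Hesovia is not Solador; base rate stands.
Duty = 1,074 × $3.98 = $4,274.52.
Total = $33,577.99 + $3,539.16 + $4,274.52 = $41,391.67.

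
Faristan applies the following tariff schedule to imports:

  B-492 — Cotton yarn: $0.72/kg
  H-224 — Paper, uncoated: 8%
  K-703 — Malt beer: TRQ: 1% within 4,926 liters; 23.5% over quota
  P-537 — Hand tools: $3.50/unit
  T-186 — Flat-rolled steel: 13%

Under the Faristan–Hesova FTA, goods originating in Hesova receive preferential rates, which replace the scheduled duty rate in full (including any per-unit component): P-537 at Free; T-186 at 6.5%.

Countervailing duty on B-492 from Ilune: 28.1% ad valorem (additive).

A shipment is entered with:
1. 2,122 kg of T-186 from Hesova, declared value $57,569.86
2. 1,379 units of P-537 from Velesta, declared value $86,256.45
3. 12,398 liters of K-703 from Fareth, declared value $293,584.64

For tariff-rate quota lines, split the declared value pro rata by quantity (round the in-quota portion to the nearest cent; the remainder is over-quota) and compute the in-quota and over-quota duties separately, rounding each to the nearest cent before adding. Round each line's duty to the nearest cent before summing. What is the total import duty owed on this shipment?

Line 1 (T-186, Hesova, 2,122 kg, $57,569.86):
Base rate for T-186 is 13%.
Origin Hesova qualifies under the Faristan–Hesova agreement and T-186 is covered: preferential rate 6.5% applies instead.
Duty = $57,569.86 × 6.5% = $3,742.04.
Line 2 (P-537, Velesta, 1,379 units, $86,256.45):
Base rate for P-537 is $3.50/unit.
P-537 has an FTA preferential rate, but origin Velesta is not Hesova; base rate stands.
Duty = 1,379 × $3.50 = $4,826.50.
Line 3 (K-703, Fareth, 12,398 liters, $293,584.64):
Code K-703 is under a tariff-rate quota (threshold 4,926 liters). In-quota: 4,926 liters at 1%; over-quota: 7,472 liters at 23.5%.
Pro-rata value split: in-quota = $293,584.64 × 4,926/12,398 = $116,647.68; over-quota = $293,584.64 − $116,647.68 = $176,936.96.
In-quota duty = $116,647.68 × 1% = $1,166.48. Over-quota duty = $176,936.96 × 23.5% = $41,580.19.
Line duty = $1,166.48 + $41,580.19 = $42,746.67.
Total = $3,742.04 + $4,826.50 + $42,746.67 = $51,315.21.

$51,315.21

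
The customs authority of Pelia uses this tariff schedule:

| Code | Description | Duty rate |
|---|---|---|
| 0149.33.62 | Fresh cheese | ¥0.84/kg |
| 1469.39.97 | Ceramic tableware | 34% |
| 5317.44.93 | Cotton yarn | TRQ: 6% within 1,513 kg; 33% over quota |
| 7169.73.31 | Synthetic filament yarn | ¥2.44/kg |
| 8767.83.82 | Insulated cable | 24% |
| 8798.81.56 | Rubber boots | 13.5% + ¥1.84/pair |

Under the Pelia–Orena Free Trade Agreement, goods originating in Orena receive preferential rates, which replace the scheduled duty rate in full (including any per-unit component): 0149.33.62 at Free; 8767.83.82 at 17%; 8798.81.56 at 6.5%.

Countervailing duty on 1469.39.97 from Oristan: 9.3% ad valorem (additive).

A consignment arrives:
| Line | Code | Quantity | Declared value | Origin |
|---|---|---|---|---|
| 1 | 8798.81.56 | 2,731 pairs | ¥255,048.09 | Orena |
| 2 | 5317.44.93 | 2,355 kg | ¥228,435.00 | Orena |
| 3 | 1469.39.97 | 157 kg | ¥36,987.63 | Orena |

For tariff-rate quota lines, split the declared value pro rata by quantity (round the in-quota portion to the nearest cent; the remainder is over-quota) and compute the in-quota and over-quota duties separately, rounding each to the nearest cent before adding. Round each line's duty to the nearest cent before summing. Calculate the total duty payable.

Line 1 (8798.81.56, Orena, 2,731 pairs, ¥255,048.09):
Base rate for 8798.81.56 is 13.5% + ¥1.84/pair.
Origin Orena qualifies under the Pelia–Orena agreement and 8798.81.56 is covered: preferential rate 6.5% applies instead.
Duty = ¥255,048.09 × 6.5% = ¥16,578.13.
Line 2 (5317.44.93, Orena, 2,355 kg, ¥228,435.00):
Code 5317.44.93 is under a tariff-rate quota (threshold 1,513 kg). In-quota: 1,513 kg at 6%; over-quota: 842 kg at 33%.
Pro-rata value split: in-quota = ¥228,435.00 × 1,513/2,355 = ¥146,761.00; over-quota = ¥228,435.00 − ¥146,761.00 = ¥81,674.00.
In-quota duty = ¥146,761.00 × 6% = ¥8,805.66. Over-quota duty = ¥81,674.00 × 33% = ¥26,952.42.
Line duty = ¥8,805.66 + ¥26,952.42 = ¥35,758.08.
Line 3 (1469.39.97, Orena, 157 kg, ¥36,987.63):
Base rate for 1469.39.97 is 34%.
Origin Orena is the FTA partner but 1469.39.97 is not on the preference list; base rate stands.
The additional-duty order on 1469.39.97 targets Oristan, not Orena; it does not apply.
Duty = ¥36,987.63 × 34% = ¥12,575.79.
Total = ¥16,578.13 + ¥35,758.08 + ¥12,575.79 = ¥64,912.00.

¥64,912.00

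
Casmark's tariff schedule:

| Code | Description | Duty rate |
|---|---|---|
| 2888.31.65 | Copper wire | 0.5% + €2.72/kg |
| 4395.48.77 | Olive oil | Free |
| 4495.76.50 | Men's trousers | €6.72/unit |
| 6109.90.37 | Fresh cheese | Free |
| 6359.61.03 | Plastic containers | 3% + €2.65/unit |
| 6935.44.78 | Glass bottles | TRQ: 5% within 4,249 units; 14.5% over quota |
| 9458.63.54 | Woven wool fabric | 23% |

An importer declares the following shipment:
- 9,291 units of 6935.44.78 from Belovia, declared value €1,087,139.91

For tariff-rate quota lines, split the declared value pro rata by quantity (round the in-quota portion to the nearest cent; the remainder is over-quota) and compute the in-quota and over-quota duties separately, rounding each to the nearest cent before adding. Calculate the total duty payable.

€110,403.61

Line 1 (6935.44.78, Belovia, 9,291 units, €1,087,139.91):
Code 6935.44.78 is under a tariff-rate quota (threshold 4,249 units). In-quota: 4,249 units at 5%; over-quota: 5,042 units at 14.5%.
Pro-rata value split: in-quota = €1,087,139.91 × 4,249/9,291 = €497,175.49; over-quota = €1,087,139.91 − €497,175.49 = €589,964.42.
In-quota duty = €497,175.49 × 5% = €24,858.77. Over-quota duty = €589,964.42 × 14.5% = €85,544.84.
Line duty = €24,858.77 + €85,544.84 = €110,403.61.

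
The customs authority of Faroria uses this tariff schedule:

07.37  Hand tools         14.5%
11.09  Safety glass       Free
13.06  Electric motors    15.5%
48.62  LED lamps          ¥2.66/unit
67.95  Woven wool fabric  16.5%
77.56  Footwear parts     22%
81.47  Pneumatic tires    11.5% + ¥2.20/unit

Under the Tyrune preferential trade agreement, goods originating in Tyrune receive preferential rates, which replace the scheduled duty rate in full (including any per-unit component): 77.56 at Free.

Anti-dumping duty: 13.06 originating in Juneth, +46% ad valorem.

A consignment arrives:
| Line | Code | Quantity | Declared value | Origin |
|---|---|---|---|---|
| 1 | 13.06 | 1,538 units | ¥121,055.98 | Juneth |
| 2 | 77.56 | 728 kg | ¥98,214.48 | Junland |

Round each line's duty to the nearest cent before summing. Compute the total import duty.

¥96,056.62

Line 1 (13.06, Juneth, 1,538 units, ¥121,055.98):
Base rate for 13.06 is 15.5%.
Additional duty on 13.06 from Juneth: +46%. Applied ad valorem rate: 15.5% + 46% = 61.5%.
Duty = ¥121,055.98 × 61.5% = ¥74,449.43.
Line 2 (77.56, Junland, 728 kg, ¥98,214.48):
Base rate for 77.56 is 22%.
77.56 has an FTA preferential rate, but origin Junland is not Tyrune; base rate stands.
Duty = ¥98,214.48 × 22% = ¥21,607.19.
Total = ¥74,449.43 + ¥21,607.19 = ¥96,056.62.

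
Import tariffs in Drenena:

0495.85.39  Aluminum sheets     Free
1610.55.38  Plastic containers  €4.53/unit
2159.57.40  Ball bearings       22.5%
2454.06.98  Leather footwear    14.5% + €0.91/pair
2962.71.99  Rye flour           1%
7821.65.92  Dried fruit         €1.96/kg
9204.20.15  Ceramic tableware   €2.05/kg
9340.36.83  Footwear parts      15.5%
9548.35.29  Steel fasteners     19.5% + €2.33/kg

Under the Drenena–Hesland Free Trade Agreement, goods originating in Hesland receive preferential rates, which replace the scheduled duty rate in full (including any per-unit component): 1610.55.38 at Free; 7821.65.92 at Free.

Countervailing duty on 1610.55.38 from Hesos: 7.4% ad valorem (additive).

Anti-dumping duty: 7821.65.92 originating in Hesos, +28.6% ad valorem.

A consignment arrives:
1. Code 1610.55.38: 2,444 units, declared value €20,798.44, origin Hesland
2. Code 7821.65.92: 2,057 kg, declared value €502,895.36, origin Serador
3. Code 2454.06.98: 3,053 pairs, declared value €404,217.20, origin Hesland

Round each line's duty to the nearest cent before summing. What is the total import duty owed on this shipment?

Line 1 (1610.55.38, Hesland, 2,444 units, €20,798.44):
Base rate for 1610.55.38 is €4.53/unit.
Origin Hesland qualifies under the Drenena–Hesland agreement and 1610.55.38 is covered: preferential rate Free applies instead.
The additional-duty order on 1610.55.38 targets Hesos, not Hesland; it does not apply.
Duty = €20,798.44 × 0% = €0.00.
Line 2 (7821.65.92, Serador, 2,057 kg, €502,895.36):
Base rate for 7821.65.92 is €1.96/kg.
7821.65.92 has an FTA preferential rate, but origin Serador is not Hesland; base rate stands.
The additional-duty order on 7821.65.92 targets Hesos, not Serador; it does not apply.
Duty = 2,057 × €1.96 = €4,031.72.
Line 3 (2454.06.98, Hesland, 3,053 pairs, €404,217.20):
Base rate for 2454.06.98 is 14.5% + €0.91/pair.
Origin Hesland is the FTA partner but 2454.06.98 is not on the preference list; base rate stands.
Duty = €404,217.20 × 14.5% + 3,053 × €0.91 = €61,389.72.
Total = €0.00 + €4,031.72 + €61,389.72 = €65,421.44.

€65,421.44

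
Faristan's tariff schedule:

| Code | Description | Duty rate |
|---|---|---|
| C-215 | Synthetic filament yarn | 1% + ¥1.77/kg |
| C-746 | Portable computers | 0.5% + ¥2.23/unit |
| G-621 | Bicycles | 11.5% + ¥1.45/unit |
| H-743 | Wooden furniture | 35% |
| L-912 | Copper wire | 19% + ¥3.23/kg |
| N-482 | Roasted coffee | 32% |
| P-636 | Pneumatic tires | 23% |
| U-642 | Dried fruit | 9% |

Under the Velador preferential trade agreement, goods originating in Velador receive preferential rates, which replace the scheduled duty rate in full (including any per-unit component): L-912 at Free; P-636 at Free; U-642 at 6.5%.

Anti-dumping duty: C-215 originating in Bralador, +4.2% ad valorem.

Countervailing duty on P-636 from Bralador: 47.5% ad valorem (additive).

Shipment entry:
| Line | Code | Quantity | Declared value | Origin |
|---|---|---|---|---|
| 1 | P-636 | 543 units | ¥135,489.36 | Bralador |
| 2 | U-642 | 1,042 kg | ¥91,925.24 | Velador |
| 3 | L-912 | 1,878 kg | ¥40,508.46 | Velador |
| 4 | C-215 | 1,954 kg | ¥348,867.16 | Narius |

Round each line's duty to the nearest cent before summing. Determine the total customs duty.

¥108,442.39

Line 1 (P-636, Bralador, 543 units, ¥135,489.36):
Base rate for P-636 is 23%.
P-636 has an FTA preferential rate, but origin Bralador is not Velador; base rate stands.
Additional duty on P-636 from Bralador: +47.5%. Applied ad valorem rate: 23% + 47.5% = 70.5%.
Duty = ¥135,489.36 × 70.5% = ¥95,520.00.
Line 2 (U-642, Velador, 1,042 kg, ¥91,925.24):
Base rate for U-642 is 9%.
Origin Velador qualifies under the Faristan–Velador agreement and U-642 is covered: preferential rate 6.5% applies instead.
Duty = ¥91,925.24 × 6.5% = ¥5,975.14.
Line 3 (L-912, Velador, 1,878 kg, ¥40,508.46):
Base rate for L-912 is 19% + ¥3.23/kg.
Origin Velador qualifies under the Faristan–Velador agreement and L-912 is covered: preferential rate Free applies instead.
Duty = ¥40,508.46 × 0% = ¥0.00.
Line 4 (C-215, Narius, 1,954 kg, ¥348,867.16):
Base rate for C-215 is 1% + ¥1.77/kg.
The additional-duty order on C-215 targets Bralador, not Narius; it does not apply.
Duty = ¥348,867.16 × 1% + 1,954 × ¥1.77 = ¥6,947.25.
Total = ¥95,520.00 + ¥5,975.14 + ¥0.00 + ¥6,947.25 = ¥108,442.39.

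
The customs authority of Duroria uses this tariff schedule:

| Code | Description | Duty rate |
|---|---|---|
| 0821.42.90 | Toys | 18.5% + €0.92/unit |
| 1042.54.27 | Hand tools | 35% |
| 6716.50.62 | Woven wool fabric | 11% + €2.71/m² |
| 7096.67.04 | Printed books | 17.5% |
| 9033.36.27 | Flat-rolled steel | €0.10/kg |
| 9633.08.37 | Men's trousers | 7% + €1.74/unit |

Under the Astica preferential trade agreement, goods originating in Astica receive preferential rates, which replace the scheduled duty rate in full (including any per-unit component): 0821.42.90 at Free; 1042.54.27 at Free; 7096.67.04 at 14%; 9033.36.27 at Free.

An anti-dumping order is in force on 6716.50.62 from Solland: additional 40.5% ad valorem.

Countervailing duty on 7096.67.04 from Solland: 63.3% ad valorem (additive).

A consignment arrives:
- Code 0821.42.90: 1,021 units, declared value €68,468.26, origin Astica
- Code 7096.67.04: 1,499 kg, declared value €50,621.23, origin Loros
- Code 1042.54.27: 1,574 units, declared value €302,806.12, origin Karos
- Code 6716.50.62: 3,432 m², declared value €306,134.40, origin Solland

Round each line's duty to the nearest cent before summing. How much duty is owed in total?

Line 1 (0821.42.90, Astica, 1,021 units, €68,468.26):
Base rate for 0821.42.90 is 18.5% + €0.92/unit.
Origin Astica qualifies under the Duroria–Astica agreement and 0821.42.90 is covered: preferential rate Free applies instead.
Duty = €68,468.26 × 0% = €0.00.
Line 2 (7096.67.04, Loros, 1,499 kg, €50,621.23):
Base rate for 7096.67.04 is 17.5%.
7096.67.04 has an FTA preferential rate, but origin Loros is not Astica; base rate stands.
The additional-duty order on 7096.67.04 targets Solland, not Loros; it does not apply.
Duty = €50,621.23 × 17.5% = €8,858.72.
Line 3 (1042.54.27, Karos, 1,574 units, €302,806.12):
Base rate for 1042.54.27 is 35%.
1042.54.27 has an FTA preferential rate, but origin Karos is not Astica; base rate stands.
Duty = €302,806.12 × 35% = €105,982.14.
Line 4 (6716.50.62, Solland, 3,432 m², €306,134.40):
Base rate for 6716.50.62 is 11% + €2.71/m².
Additional duty on 6716.50.62 from Solland: +40.5%. Applied ad valorem rate: 11% + 40.5% = 51.5%.
Duty = €306,134.40 × 51.5% + 3,432 × €2.71 = €166,959.94.
Total = €0.00 + €8,858.72 + €105,982.14 + €166,959.94 = €281,800.80.

€281,800.80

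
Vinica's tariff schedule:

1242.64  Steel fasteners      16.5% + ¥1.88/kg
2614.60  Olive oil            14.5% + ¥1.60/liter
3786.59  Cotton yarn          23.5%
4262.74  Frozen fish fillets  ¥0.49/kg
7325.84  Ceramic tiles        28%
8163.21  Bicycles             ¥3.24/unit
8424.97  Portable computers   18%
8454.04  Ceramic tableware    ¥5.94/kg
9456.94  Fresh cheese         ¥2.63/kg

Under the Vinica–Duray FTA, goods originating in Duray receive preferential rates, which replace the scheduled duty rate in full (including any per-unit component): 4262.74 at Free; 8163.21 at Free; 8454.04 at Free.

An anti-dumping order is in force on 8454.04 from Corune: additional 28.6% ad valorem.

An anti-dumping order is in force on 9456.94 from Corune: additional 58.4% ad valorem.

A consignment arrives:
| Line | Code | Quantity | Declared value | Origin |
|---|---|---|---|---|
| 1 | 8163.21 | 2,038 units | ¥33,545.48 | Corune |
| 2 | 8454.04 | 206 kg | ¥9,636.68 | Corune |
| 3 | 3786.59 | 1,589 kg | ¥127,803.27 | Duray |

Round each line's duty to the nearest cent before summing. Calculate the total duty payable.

¥40,616.62

Line 1 (8163.21, Corune, 2,038 units, ¥33,545.48):
Base rate for 8163.21 is ¥3.24/unit.
8163.21 has an FTA preferential rate, but origin Corune is not Duray; base rate stands.
Duty = 2,038 × ¥3.24 = ¥6,603.12.
Line 2 (8454.04, Corune, 206 kg, ¥9,636.68):
Base rate for 8454.04 is ¥5.94/kg.
8454.04 has an FTA preferential rate, but origin Corune is not Duray; base rate stands.
Additional duty on 8454.04 from Corune: +28.6% ad valorem. Applied ad valorem rate = 28.6%.
Duty = ¥9,636.68 × 28.6% + 206 × ¥5.94 = ¥3,979.73.
Line 3 (3786.59, Duray, 1,589 kg, ¥127,803.27):
Base rate for 3786.59 is 23.5%.
Origin Duray is the FTA partner but 3786.59 is not on the preference list; base rate stands.
Duty = ¥127,803.27 × 23.5% = ¥30,033.77.
Total = ¥6,603.12 + ¥3,979.73 + ¥30,033.77 = ¥40,616.62.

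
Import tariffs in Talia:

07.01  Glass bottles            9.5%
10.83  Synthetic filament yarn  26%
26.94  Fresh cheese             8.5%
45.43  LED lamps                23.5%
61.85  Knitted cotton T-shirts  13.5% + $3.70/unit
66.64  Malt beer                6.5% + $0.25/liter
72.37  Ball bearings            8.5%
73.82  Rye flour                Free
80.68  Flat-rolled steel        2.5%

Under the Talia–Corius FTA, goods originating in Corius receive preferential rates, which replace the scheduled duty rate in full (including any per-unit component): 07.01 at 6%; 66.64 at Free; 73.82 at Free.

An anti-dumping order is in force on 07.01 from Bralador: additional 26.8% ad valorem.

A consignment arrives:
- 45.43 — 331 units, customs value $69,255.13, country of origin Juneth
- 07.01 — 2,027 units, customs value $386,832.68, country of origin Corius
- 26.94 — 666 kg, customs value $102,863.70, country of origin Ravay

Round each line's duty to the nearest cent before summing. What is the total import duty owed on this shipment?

Line 1 (45.43, Juneth, 331 units, $69,255.13):
Base rate for 45.43 is 23.5%.
Duty = $69,255.13 × 23.5% = $16,274.96.
Line 2 (07.01, Corius, 2,027 units, $386,832.68):
Base rate for 07.01 is 9.5%.
Origin Corius qualifies under the Talia–Corius agreement and 07.01 is covered: preferential rate 6% applies instead.
The additional-duty order on 07.01 targets Bralador, not Corius; it does not apply.
Duty = $386,832.68 × 6% = $23,209.96.
Line 3 (26.94, Ravay, 666 kg, $102,863.70):
Base rate for 26.94 is 8.5%.
Duty = $102,863.70 × 8.5% = $8,743.41.
Total = $16,274.96 + $23,209.96 + $8,743.41 = $48,228.33.

$48,228.33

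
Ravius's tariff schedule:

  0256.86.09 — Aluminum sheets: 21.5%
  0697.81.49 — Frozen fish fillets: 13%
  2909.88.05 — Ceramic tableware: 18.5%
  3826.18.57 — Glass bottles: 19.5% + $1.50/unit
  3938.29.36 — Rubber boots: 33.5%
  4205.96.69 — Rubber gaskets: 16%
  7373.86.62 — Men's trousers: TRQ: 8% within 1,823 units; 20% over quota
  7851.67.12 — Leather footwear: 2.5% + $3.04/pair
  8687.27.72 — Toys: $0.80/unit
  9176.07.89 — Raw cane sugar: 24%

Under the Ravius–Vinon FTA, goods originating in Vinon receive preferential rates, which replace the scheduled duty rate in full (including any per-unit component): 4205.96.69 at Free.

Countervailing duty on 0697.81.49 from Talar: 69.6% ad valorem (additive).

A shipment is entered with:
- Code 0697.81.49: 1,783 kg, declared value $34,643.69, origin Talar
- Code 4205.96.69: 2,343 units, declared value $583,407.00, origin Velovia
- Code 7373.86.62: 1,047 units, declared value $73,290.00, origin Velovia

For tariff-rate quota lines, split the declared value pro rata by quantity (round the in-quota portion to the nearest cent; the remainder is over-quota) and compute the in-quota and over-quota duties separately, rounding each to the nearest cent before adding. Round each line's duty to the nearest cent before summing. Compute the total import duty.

Line 1 (0697.81.49, Talar, 1,783 kg, $34,643.69):
Base rate for 0697.81.49 is 13%.
Additional duty on 0697.81.49 from Talar: +69.6%. Applied ad valorem rate: 13% + 69.6% = 82.6%.
Duty = $34,643.69 × 82.6% = $28,615.69.
Line 2 (4205.96.69, Velovia, 2,343 units, $583,407.00):
Base rate for 4205.96.69 is 16%.
4205.96.69 has an FTA preferential rate, but origin Velovia is not Vinon; base rate stands.
Duty = $583,407.00 × 16% = $93,345.12.
Line 3 (7373.86.62, Velovia, 1,047 units, $73,290.00):
Code 7373.86.62 is under a tariff-rate quota (threshold 1,823 units). Quantity 1,047 units is within the quota, so the in-quota rate 8% applies to the full value.
Duty = $73,290.00 × 8% = $5,863.20.
Total = $28,615.69 + $93,345.12 + $5,863.20 = $127,824.01.

$127,824.01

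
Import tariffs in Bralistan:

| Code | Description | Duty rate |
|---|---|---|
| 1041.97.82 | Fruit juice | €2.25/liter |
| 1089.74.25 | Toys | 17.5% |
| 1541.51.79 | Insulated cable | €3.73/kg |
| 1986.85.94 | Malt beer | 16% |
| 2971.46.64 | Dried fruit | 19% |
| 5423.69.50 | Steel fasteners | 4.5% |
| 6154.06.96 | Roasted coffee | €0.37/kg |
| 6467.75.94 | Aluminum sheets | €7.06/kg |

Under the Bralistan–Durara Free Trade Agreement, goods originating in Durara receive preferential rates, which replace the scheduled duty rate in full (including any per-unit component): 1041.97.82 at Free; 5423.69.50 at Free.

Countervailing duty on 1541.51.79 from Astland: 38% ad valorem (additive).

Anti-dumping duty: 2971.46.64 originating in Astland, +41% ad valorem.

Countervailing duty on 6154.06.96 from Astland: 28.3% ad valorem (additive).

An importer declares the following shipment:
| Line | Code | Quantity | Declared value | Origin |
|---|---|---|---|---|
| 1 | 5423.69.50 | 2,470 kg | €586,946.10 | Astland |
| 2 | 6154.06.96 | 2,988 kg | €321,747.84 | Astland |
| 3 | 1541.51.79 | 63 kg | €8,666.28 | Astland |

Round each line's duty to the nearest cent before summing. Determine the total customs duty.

Line 1 (5423.69.50, Astland, 2,470 kg, €586,946.10):
Base rate for 5423.69.50 is 4.5%.
5423.69.50 has an FTA preferential rate, but origin Astland is not Durara; base rate stands.
Duty = €586,946.10 × 4.5% = €26,412.57.
Line 2 (6154.06.96, Astland, 2,988 kg, €321,747.84):
Base rate for 6154.06.96 is €0.37/kg.
Additional duty on 6154.06.96 from Astland: +28.3% ad valorem. Applied ad valorem rate = 28.3%.
Duty = €321,747.84 × 28.3% + 2,988 × €0.37 = €92,160.20.
Line 3 (1541.51.79, Astland, 63 kg, €8,666.28):
Base rate for 1541.51.79 is €3.73/kg.
Additional duty on 1541.51.79 from Astland: +38% ad valorem. Applied ad valorem rate = 38%.
Duty = €8,666.28 × 38% + 63 × €3.73 = €3,528.18.
Total = €26,412.57 + €92,160.20 + €3,528.18 = €122,100.95.

€122,100.95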